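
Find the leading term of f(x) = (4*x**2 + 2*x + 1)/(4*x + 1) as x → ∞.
x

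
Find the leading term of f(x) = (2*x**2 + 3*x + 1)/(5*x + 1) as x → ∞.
2*x/5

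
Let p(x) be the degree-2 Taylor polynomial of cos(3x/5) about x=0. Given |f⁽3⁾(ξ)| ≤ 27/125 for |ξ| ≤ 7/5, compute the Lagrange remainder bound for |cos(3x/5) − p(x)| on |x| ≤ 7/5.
3087/31250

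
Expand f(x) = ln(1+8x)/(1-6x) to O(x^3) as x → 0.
8*x + 16*x**2 + O(x**3)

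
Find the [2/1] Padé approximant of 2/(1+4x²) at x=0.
2 - 8*x**2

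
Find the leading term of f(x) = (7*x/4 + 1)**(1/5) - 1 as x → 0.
7*x/20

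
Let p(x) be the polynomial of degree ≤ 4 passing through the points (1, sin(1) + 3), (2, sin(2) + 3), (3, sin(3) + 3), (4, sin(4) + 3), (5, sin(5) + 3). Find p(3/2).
7*sin(4)/32 - 35*sin(3)/64 - 5*sin(5)/128 + 35*sin(1)/128 + 35*sin(2)/32 + 3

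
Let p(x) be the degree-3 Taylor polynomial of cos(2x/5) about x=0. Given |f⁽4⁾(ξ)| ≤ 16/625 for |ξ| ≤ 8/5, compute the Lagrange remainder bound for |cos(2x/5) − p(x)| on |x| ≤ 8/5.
8192/1171875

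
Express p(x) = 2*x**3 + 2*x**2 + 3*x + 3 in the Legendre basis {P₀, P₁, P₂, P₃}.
(11/3)P₀ + (21/5)P₁ + (4/3)P₂ + (4/5)P₃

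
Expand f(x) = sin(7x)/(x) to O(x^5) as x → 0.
7 - 343*x**2/6 + 16807*x**4/120 + O(x**5)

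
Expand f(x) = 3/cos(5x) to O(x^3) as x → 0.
3 + 75*x**2/2 + O(x**3)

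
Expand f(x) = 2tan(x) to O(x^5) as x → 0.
2*x + 2*x**3/3 + O(x**5)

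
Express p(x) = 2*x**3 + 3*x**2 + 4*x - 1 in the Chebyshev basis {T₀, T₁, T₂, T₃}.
(1/2)T₀ + (11/2)T₁ + (3/2)T₂ + (1/2)T₃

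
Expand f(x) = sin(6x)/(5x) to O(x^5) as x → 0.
6/5 - 36*x**2/5 + 324*x**4/25 + O(x**5)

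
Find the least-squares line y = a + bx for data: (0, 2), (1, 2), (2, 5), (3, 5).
a = 17/10, b = 6/5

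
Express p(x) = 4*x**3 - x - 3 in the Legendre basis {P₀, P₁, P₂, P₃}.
(-3)P₀ + (7/5)P₁ + (8/5)P₃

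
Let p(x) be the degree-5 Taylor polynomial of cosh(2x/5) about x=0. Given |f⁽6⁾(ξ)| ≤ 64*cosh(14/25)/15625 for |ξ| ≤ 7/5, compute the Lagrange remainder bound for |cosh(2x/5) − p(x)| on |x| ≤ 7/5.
470596*cosh(14/25)/10986328125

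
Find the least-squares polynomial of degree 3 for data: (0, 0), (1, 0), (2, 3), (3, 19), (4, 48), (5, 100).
5/63 + (-181/189)x + (-4/9)x² + (25/27)x³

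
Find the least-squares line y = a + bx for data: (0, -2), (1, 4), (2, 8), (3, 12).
a = -7/5, b = 23/5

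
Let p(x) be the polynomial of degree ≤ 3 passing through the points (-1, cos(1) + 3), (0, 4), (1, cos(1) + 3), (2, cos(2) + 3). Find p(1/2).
-cos(2)/16 + cos(1)/2 + 57/16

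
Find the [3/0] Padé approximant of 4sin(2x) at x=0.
-16*x**3/3 + 8*x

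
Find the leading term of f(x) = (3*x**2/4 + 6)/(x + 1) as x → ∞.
3*x/4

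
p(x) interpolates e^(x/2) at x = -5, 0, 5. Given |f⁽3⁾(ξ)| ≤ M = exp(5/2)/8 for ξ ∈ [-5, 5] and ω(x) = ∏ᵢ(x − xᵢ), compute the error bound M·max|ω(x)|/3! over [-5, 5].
125*sqrt(3)*exp(5/2)/216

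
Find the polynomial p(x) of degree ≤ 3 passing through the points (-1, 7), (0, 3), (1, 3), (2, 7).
2*x**2 - 2*x + 3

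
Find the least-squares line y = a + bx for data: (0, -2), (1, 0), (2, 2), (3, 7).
a = -13/5, b = 29/10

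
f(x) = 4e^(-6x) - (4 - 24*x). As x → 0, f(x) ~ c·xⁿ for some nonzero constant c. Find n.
2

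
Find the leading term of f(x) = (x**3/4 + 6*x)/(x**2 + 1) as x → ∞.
x/4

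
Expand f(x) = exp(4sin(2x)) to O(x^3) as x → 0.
1 + 8*x + 32*x**2 + O(x**3)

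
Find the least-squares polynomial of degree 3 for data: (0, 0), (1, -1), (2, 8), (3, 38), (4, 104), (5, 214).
4/63 + (-835/378)x + (-239/252)x² + (215/108)x³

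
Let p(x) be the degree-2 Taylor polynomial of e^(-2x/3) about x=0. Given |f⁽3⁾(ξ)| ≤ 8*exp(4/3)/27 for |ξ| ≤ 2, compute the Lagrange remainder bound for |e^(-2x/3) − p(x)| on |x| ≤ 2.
32*exp(4/3)/81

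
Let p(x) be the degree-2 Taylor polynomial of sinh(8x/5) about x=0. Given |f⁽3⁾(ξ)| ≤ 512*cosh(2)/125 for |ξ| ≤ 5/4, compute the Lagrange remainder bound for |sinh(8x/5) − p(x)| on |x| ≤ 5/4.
4*cosh(2)/3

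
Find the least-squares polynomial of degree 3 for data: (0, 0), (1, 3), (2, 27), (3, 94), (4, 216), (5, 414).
1/9 + (-1243/378)x + (709/252)x² + (311/108)x³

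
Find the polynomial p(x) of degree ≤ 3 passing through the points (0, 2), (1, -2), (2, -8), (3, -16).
-x**2 - 3*x + 2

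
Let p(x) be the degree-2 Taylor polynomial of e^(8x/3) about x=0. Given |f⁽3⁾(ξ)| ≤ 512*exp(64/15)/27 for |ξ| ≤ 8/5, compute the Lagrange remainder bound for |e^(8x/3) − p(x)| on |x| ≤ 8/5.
131072*exp(64/15)/10125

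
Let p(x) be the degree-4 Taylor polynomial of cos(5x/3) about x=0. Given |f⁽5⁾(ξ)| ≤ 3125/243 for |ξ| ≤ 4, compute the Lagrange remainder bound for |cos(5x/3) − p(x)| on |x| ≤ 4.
80000/729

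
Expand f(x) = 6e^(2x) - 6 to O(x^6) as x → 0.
12*x + 12*x**2 + 8*x**3 + 4*x**4 + 8*x**5/5 + O(x**6)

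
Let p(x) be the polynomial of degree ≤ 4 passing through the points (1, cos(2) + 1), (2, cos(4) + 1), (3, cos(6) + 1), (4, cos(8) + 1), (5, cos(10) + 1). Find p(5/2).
15*cos(4)/32 + 3*cos(10)/128 - 5*cos(2)/128 - 5*cos(8)/32 + 45*cos(6)/64 + 1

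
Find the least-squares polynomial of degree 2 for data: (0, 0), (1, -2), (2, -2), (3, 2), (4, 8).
2/35 + (-26/7)x + (10/7)x²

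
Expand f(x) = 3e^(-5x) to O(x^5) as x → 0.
3 - 15*x + 75*x**2/2 - 125*x**3/2 + 625*x**4/8 + O(x**5)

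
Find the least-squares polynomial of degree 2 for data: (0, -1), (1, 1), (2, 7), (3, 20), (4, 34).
-41/35 + (3/70)x + (31/14)x²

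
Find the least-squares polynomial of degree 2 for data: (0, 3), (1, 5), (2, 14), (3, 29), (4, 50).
101/35 + (-27/35)x + (22/7)x²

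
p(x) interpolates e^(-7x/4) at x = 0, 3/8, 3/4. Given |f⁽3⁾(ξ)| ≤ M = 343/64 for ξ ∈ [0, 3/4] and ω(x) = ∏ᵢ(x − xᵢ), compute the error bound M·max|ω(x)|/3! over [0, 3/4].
343*sqrt(3)/32768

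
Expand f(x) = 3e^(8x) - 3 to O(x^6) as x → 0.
24*x + 96*x**2 + 256*x**3 + 512*x**4 + 4096*x**5/5 + O(x**6)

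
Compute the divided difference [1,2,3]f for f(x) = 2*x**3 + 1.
12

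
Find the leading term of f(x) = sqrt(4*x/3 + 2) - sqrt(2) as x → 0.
sqrt(2)*x/3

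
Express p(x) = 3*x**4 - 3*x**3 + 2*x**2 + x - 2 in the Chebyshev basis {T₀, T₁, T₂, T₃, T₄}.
(1/8)T₀ + (-5/4)T₁ + (5/2)T₂ + (-3/4)T₃ + (3/8)T₄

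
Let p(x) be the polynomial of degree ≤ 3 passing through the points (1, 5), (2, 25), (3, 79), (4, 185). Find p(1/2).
17/8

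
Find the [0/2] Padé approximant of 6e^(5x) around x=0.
6/(25*x**2/2 - 5*x + 1)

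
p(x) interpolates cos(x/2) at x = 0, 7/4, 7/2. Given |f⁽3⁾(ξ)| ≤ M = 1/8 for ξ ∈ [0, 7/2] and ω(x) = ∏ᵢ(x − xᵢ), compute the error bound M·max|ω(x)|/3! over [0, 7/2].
343*sqrt(3)/13824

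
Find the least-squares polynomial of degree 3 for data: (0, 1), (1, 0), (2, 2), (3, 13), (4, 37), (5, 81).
62/63 + (-275/378)x + (-289/252)x² + (97/108)x³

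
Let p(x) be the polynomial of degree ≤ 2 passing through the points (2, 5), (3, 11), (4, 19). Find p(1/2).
-1/4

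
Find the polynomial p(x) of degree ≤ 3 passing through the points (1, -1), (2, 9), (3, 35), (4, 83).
x**3 + 2*x**2 - 3*x - 1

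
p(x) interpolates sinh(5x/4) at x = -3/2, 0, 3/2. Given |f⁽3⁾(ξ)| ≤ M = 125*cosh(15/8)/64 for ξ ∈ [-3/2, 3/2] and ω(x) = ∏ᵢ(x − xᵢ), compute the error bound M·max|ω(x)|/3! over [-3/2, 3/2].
125*sqrt(3)*cosh(15/8)/512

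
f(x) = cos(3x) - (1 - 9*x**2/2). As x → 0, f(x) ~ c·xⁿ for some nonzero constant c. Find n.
4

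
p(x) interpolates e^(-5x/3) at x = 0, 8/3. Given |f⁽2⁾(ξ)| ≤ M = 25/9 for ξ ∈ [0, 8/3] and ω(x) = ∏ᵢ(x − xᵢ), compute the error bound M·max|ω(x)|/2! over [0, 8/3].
200/81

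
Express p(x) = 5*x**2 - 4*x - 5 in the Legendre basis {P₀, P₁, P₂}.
(-10/3)P₀ + (-4)P₁ + (10/3)P₂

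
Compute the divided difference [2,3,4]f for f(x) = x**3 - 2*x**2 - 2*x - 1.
7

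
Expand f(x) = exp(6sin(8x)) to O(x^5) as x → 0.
1 + 48*x + 1152*x**2 + 17920*x**3 + 196608*x**4 + O(x**5)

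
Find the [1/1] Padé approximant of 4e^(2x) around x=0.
(4*x + 4)/(1 - x)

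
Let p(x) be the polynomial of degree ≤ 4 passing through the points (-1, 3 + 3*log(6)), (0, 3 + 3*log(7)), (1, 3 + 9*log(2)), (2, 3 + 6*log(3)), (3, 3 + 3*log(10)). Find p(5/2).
3 + log(729*2**(25/32)*3**(57/128)*5**(105/128)*7**(21/32)/32)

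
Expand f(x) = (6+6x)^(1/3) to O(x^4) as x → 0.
6**(1/3) + 6**(1/3)*x/3 - 6**(1/3)*x**2/9 + 5*6**(1/3)*x**3/81 + O(x**4)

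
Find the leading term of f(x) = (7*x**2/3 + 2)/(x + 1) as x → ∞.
7*x/3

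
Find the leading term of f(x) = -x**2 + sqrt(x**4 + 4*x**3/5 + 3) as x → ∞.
2*x/5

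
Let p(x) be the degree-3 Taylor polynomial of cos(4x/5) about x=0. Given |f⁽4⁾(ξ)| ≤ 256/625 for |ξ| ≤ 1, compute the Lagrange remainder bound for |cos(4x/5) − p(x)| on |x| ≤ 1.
32/1875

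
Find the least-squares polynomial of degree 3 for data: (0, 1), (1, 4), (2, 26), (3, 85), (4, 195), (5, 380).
53/63 + (139/378)x + (11/63)x² + (161/54)x³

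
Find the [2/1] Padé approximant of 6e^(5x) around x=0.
(25*x**2 + 20*x + 6)/(1 - 5*x/3)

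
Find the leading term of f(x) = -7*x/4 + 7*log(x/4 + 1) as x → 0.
-7*x**2/32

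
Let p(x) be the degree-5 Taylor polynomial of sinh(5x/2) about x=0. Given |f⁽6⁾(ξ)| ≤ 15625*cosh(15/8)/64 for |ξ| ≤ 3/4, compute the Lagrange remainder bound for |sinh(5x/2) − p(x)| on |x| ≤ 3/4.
253125*cosh(15/8)/4194304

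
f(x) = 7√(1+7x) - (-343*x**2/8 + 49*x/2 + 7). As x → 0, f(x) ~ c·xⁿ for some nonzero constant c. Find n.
3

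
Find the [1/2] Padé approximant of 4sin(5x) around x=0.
20*x/(25*x**2/6 + 1)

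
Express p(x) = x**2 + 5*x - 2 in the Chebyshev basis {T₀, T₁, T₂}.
(-3/2)T₀ + (5)T₁ + (1/2)T₂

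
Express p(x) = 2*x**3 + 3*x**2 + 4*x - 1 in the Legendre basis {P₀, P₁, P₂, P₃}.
(26/5)P₁ + (2)P₂ + (4/5)P₃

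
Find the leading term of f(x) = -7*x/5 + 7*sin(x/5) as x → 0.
-7*x**3/750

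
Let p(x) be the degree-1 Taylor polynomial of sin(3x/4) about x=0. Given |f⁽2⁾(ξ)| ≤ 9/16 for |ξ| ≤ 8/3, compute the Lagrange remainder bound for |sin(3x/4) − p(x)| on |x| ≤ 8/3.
2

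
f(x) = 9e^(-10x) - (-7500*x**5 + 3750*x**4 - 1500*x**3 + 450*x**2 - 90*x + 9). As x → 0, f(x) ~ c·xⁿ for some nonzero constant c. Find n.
6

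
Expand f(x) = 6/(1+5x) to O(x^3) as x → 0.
6 - 30*x + 150*x**2 + O(x**3)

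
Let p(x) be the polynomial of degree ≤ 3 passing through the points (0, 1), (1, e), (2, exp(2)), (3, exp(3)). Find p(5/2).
-5*e/16 + 1/16 + 5*exp(3)/16 + 15*exp(2)/16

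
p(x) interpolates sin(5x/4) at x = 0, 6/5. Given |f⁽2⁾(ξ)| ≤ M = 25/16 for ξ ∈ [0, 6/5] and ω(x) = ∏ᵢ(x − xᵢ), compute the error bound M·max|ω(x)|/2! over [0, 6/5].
9/32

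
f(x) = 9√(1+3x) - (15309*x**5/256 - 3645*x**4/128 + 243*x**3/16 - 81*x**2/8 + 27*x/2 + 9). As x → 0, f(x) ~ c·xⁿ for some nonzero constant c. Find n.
6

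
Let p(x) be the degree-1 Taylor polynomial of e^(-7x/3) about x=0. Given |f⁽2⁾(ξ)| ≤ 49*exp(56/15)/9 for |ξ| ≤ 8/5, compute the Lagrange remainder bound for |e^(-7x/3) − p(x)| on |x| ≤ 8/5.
1568*exp(56/15)/225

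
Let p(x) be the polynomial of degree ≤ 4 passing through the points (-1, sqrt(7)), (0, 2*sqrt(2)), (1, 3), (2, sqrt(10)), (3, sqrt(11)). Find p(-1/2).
-105/64 - 5*sqrt(11)/128 + 7*sqrt(10)/32 + 35*sqrt(7)/128 + 35*sqrt(2)/16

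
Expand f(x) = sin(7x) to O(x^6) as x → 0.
7*x - 343*x**3/6 + 16807*x**5/120 + O(x**6)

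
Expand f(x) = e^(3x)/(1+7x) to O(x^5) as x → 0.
1 - 4*x + 65*x**2/2 - 223*x**3 + 12515*x**4/8 + O(x**5)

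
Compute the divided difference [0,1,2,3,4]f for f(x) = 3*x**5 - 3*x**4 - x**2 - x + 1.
27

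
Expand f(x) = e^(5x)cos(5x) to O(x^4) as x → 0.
1 + 5*x - 125*x**3/3 + O(x**4)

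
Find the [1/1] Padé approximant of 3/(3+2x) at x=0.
1/(2*x/3 + 1)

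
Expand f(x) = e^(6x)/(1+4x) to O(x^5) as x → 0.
1 + 2*x + 10*x**2 - 4*x**3 + 70*x**4 + O(x**5)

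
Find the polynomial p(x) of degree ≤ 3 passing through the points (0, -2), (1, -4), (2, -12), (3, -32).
-x**3 - x - 2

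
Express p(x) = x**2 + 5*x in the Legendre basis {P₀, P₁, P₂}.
(1/3)P₀ + (5)P₁ + (2/3)P₂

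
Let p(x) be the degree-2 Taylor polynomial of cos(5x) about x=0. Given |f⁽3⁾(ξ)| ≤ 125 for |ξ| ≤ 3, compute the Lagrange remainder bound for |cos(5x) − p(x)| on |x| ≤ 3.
1125/2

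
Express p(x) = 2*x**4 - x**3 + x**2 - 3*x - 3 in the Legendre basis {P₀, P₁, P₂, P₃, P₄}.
(-34/15)P₀ + (-18/5)P₁ + (38/21)P₂ + (-2/5)P₃ + (16/35)P₄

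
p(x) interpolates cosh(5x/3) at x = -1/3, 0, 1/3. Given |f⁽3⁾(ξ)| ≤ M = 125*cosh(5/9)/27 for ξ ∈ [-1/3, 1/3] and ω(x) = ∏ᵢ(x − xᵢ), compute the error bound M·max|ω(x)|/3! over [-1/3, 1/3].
125*sqrt(3)*cosh(5/9)/19683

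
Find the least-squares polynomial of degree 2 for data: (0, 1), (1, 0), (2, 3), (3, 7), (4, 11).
4/7 + (-31/70)x + (11/14)x²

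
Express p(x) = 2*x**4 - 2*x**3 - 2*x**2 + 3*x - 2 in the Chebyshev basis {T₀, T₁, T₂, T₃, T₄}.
(-9/4)T₀ + (3/2)T₁ + (-1/2)T₃ + (1/4)T₄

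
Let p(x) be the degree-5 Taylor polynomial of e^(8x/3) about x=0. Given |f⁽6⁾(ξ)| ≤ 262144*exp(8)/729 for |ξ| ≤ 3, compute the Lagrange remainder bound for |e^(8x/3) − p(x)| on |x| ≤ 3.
16384*exp(8)/45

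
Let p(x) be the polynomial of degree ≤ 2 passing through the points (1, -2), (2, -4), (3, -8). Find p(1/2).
-7/4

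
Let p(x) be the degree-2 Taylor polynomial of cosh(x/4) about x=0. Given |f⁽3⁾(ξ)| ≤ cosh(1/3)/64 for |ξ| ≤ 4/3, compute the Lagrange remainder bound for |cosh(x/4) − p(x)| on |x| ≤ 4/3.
cosh(1/3)/162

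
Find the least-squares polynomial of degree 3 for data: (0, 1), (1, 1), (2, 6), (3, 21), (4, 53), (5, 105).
22/21 + (-59/63)x + (-2/21)x² + (8/9)x³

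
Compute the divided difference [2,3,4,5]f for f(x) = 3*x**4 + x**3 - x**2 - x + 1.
43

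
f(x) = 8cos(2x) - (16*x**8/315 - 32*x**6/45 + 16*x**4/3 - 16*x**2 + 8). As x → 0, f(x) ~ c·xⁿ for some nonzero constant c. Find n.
10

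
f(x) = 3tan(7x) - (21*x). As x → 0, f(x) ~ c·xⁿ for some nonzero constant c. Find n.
3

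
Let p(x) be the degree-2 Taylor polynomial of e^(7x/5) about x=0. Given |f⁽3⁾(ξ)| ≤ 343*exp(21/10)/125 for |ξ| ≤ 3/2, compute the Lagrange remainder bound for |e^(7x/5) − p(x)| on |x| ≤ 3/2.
3087*exp(21/10)/2000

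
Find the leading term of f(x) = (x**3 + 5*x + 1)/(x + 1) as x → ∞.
x**2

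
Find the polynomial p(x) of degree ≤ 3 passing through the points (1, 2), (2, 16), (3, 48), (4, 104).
x**3 + 3*x**2 - 2*x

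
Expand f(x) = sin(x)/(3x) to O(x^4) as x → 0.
1/3 - x**2/18 + O(x**4)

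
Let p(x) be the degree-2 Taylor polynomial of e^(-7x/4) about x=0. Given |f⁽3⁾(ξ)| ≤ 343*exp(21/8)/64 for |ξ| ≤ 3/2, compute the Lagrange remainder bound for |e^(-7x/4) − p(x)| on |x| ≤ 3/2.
3087*exp(21/8)/1024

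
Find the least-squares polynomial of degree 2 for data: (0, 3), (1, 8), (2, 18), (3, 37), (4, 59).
103/35 + (127/70)x + (43/14)x²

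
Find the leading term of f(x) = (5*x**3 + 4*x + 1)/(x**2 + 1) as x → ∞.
5*x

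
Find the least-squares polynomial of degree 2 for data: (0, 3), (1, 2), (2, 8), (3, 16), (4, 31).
20/7 + (-19/7)x + (17/7)x²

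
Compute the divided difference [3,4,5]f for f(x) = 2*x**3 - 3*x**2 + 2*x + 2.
21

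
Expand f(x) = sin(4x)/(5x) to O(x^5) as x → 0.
4/5 - 32*x**2/15 + 128*x**4/75 + O(x**5)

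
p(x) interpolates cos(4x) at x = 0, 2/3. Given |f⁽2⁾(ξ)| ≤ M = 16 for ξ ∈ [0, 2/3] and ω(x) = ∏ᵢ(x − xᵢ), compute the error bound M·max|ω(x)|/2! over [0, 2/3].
8/9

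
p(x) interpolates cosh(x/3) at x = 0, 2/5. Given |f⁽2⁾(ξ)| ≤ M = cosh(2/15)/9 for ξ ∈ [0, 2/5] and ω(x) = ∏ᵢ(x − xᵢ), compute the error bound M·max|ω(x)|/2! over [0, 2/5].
cosh(2/15)/450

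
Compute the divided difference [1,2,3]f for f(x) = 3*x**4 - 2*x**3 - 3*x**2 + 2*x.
60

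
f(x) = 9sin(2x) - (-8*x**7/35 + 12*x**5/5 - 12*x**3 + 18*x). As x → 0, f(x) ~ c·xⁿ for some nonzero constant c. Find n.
9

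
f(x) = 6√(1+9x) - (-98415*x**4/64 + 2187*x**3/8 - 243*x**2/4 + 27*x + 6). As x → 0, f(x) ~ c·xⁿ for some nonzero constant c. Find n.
5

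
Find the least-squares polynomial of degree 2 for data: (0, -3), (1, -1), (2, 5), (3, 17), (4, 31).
-109/35 + (1/35)x + (15/7)x²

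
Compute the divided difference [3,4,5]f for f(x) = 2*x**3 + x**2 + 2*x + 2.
25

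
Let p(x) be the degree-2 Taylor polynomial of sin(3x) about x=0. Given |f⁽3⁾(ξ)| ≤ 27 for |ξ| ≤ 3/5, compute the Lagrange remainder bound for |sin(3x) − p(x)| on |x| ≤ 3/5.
243/250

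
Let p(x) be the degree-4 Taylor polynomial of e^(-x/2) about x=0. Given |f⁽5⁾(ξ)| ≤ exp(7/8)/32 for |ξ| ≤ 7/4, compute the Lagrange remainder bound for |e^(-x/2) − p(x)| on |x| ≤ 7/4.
16807*exp(7/8)/3932160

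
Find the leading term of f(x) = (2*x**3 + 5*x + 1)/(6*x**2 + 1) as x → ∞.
x/3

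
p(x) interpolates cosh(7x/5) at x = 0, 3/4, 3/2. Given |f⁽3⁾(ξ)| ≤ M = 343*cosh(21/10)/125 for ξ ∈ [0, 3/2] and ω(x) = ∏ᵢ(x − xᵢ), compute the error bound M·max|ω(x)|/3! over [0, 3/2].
343*sqrt(3)*cosh(21/10)/8000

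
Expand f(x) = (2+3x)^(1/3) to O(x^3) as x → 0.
2**(1/3) + 2**(1/3)*x/2 - 2**(1/3)*x**2/4 + O(x**3)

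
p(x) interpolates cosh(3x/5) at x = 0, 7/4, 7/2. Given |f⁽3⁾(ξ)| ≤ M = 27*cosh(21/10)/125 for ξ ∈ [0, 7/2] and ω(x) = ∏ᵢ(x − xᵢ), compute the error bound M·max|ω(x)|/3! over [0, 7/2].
343*sqrt(3)*cosh(21/10)/8000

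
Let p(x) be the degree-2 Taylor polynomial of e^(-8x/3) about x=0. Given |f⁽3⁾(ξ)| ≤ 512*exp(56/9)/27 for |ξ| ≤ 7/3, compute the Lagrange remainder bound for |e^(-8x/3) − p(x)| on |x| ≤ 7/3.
87808*exp(56/9)/2187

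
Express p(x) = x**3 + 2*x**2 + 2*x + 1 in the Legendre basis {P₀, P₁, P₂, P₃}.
(5/3)P₀ + (13/5)P₁ + (4/3)P₂ + (2/5)P₃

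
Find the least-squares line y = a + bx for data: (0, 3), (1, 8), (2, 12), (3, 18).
a = 29/10, b = 49/10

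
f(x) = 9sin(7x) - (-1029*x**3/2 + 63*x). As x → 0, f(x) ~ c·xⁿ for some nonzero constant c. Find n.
5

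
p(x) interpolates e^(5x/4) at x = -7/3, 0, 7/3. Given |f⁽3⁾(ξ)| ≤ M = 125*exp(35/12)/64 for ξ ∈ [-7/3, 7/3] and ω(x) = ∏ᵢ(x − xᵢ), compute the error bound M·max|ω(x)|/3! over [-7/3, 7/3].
42875*sqrt(3)*exp(35/12)/46656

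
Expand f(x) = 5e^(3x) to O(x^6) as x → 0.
5 + 15*x + 45*x**2/2 + 45*x**3/2 + 135*x**4/8 + 81*x**5/8 + O(x**6)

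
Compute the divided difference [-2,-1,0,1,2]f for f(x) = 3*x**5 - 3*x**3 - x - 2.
0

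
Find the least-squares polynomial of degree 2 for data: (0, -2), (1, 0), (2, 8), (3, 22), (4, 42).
-2 - x + (3)x²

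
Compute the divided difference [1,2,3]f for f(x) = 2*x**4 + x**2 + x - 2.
51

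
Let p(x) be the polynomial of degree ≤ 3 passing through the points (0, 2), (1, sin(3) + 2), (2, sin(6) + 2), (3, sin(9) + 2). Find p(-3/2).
135*sin(6)/16 - 189*sin(3)/16 - 35*sin(9)/16 + 2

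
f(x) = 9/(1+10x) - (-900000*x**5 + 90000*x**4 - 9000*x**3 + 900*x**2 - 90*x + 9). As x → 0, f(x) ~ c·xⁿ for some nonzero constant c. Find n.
6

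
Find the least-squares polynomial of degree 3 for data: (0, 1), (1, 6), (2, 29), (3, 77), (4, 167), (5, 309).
52/63 + (400/189)x + (421/252)x² + (221/108)x³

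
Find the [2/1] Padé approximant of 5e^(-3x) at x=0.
(15*x**2/2 - 10*x + 5)/(x + 1)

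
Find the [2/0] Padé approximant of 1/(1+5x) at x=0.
25*x**2 - 5*x + 1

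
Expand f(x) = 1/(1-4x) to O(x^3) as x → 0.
1 + 4*x + 16*x**2 + O(x**3)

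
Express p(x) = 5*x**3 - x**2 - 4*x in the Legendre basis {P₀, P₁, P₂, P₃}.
(-1/3)P₀ - P₁ + (-2/3)P₂ + (2)P₃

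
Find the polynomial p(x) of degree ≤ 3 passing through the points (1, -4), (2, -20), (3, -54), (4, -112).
-x**3 - 3*x**2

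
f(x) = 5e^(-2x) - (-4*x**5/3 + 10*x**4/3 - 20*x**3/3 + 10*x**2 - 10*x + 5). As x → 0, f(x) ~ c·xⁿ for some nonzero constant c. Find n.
6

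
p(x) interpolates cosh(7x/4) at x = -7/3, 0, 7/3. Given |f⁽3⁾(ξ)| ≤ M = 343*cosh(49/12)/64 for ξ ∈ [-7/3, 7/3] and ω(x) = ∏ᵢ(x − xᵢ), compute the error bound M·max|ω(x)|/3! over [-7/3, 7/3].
117649*sqrt(3)*cosh(49/12)/46656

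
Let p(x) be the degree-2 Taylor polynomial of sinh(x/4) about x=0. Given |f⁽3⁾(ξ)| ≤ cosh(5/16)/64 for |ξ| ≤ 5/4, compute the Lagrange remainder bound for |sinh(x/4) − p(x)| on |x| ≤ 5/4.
125*cosh(5/16)/24576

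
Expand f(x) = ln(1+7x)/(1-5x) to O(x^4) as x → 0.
7*x + 21*x**2/2 + 1001*x**3/6 + O(x**4)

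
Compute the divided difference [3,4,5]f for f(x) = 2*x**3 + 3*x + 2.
24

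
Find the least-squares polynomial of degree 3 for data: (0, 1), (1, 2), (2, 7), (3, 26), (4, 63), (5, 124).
74/63 + (-251/378)x + (-17/126)x² + (28/27)x³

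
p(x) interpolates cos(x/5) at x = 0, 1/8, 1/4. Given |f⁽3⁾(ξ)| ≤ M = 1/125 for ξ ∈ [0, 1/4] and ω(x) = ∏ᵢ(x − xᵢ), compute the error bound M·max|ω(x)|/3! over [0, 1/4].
sqrt(3)/1728000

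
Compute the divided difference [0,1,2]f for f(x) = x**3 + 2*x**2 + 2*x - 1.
5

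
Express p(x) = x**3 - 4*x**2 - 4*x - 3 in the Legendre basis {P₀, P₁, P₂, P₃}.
(-13/3)P₀ + (-17/5)P₁ + (-8/3)P₂ + (2/5)P₃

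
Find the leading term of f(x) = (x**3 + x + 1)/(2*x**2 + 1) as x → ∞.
x/2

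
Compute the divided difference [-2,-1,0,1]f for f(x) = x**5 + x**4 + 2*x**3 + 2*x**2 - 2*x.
5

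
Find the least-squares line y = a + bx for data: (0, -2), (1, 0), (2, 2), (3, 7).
a = -13/5, b = 29/10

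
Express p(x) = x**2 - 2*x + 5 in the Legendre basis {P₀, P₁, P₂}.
(16/3)P₀ + (-2)P₁ + (2/3)P₂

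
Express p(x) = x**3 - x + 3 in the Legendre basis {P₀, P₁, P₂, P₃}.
(3)P₀ + (-2/5)P₁ + (2/5)P₃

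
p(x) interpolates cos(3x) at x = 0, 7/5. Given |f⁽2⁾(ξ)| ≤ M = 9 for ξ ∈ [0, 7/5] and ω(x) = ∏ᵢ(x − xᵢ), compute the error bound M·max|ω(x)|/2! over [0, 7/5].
441/200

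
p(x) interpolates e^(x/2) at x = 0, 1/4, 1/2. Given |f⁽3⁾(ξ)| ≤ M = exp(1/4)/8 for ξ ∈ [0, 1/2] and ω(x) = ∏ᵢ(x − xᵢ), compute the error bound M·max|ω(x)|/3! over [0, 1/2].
sqrt(3)*exp(1/4)/13824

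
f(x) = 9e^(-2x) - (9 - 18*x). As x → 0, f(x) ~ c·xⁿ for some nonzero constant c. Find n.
2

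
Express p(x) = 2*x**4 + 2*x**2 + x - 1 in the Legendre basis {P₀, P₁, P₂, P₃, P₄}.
(1/15)P₀ + P₁ + (52/21)P₂ + (16/35)P₄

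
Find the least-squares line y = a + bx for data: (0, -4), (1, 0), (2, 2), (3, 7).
a = -4, b = 7/2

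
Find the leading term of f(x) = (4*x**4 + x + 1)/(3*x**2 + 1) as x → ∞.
4*x**2/3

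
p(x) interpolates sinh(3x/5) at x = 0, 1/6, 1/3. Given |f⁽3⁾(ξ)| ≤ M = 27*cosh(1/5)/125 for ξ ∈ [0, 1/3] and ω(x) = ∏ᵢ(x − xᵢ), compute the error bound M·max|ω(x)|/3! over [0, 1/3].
sqrt(3)*cosh(1/5)/27000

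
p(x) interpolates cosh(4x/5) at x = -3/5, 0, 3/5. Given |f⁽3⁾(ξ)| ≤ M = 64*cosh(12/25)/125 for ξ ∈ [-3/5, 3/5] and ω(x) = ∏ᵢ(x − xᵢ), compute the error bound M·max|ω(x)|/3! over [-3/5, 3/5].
64*sqrt(3)*cosh(12/25)/15625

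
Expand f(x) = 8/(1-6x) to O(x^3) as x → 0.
8 + 48*x + 288*x**2 + O(x**3)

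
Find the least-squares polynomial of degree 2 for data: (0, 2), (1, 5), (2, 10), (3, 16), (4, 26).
15/7 + (113/70)x + (15/14)x²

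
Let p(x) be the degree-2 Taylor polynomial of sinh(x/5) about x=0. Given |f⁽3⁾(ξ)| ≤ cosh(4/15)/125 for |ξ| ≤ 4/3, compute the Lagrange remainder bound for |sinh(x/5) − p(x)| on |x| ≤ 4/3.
32*cosh(4/15)/10125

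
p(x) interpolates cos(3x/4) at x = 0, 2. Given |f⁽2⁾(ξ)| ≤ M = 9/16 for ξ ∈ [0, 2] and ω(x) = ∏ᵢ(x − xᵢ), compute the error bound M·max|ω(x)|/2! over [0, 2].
9/32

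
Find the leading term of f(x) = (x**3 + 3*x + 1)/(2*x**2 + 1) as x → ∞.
x/2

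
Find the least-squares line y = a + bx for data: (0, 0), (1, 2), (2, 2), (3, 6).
a = -1/5, b = 9/5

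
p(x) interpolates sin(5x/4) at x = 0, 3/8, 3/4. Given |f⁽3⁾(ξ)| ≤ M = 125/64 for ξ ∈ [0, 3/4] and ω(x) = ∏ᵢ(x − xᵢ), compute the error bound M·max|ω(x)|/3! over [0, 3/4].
125*sqrt(3)/32768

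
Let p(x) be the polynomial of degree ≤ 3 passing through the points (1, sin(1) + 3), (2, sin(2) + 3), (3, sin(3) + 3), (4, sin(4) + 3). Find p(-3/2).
-495*sin(2)/16 + 3 + 385*sin(3)/16 - 105*sin(4)/16 + 231*sin(1)/16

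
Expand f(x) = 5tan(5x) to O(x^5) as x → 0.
25*x + 625*x**3/3 + O(x**5)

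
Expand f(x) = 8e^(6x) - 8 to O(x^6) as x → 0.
48*x + 144*x**2 + 288*x**3 + 432*x**4 + 2592*x**5/5 + O(x**6)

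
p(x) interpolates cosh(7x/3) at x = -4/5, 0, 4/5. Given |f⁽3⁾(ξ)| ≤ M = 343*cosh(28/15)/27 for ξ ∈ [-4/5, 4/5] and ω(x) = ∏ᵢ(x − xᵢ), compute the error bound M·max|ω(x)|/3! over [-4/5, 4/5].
21952*sqrt(3)*cosh(28/15)/91125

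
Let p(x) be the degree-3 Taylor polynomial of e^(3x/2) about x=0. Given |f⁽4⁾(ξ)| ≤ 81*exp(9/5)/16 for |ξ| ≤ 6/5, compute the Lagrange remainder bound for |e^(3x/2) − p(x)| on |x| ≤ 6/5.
2187*exp(9/5)/5000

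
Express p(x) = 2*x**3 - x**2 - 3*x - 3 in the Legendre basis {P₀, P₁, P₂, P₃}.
(-10/3)P₀ + (-9/5)P₁ + (-2/3)P₂ + (4/5)P₃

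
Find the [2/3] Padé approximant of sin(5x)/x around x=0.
(5 - 175*x**2/12)/(5*x**2/4 + 1)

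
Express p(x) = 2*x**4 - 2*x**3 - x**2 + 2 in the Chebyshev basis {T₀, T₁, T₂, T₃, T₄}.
(9/4)T₀ + (-3/2)T₁ + (1/2)T₂ + (-1/2)T₃ + (1/4)T₄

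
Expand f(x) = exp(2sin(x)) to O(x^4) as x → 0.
1 + 2*x + 2*x**2 + x**3 + O(x**4)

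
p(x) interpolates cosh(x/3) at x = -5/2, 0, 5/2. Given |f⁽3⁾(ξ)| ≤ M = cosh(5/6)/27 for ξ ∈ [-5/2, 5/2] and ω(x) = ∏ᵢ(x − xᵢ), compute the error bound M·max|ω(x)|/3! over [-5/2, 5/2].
125*sqrt(3)*cosh(5/6)/5832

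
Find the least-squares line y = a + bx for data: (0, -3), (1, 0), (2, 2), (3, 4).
a = -27/10, b = 23/10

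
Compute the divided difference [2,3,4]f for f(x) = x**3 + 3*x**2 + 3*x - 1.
12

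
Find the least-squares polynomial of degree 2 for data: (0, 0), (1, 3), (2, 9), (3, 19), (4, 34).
1/5 + (2/5)x + (2)x²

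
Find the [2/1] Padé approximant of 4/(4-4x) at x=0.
1/(1 - x)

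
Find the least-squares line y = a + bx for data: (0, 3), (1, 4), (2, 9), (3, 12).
a = 11/5, b = 16/5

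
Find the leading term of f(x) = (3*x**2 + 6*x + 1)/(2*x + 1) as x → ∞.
3*x/2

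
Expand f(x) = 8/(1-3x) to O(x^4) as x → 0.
8 + 24*x + 72*x**2 + 216*x**3 + O(x**4)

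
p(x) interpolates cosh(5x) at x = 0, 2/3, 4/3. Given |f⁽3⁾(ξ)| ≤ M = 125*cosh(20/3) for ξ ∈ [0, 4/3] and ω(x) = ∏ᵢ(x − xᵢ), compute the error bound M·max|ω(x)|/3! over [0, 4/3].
1000*sqrt(3)*cosh(20/3)/729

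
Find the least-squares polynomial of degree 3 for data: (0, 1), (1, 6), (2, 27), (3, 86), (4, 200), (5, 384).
53/42 + (157/252)x + (1/3)x² + (107/36)x³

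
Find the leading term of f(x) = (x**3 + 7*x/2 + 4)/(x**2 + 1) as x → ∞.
x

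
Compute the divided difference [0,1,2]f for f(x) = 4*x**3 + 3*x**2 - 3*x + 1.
15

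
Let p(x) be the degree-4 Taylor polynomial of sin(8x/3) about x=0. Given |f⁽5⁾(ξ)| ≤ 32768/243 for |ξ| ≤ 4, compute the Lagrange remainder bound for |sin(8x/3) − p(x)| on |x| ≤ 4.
4194304/3645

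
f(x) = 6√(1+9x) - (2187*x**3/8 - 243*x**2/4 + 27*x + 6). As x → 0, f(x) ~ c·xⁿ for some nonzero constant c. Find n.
4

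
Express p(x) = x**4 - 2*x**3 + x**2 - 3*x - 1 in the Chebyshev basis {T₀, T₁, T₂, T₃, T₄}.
(-1/8)T₀ + (-9/2)T₁ + T₂ + (-1/2)T₃ + (1/8)T₄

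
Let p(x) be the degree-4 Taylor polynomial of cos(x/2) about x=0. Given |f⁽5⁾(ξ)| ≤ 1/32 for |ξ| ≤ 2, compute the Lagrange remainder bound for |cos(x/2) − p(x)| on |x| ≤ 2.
1/120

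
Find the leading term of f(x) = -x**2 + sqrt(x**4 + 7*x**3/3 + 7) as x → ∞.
7*x/6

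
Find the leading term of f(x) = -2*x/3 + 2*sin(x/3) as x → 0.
-x**3/81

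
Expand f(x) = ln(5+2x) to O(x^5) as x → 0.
log(5) + 2*x/5 - 2*x**2/25 + 8*x**3/375 - 4*x**4/625 + O(x**5)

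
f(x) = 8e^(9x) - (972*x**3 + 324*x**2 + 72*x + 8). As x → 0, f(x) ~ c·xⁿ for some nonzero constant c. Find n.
4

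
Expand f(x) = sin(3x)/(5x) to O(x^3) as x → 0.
3/5 - 9*x**2/10 + O(x**3)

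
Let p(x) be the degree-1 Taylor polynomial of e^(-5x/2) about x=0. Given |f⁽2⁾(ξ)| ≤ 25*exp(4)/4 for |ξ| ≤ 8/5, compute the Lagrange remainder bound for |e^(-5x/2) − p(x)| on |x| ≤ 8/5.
8*exp(4)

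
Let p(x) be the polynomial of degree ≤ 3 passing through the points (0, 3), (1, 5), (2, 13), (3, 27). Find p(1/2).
13/4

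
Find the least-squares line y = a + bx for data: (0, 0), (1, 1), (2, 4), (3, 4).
a = 0, b = 3/2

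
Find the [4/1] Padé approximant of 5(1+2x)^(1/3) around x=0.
(80*x**4/243 - 64*x**3/81 + 8*x**2/3 + 32*x/3 + 5)/(22*x/15 + 1)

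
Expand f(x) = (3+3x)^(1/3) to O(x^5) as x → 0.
3**(1/3) + 3**(1/3)*x/3 - 3**(1/3)*x**2/9 + 5*3**(1/3)*x**3/81 - 10*3**(1/3)*x**4/243 + O(x**5)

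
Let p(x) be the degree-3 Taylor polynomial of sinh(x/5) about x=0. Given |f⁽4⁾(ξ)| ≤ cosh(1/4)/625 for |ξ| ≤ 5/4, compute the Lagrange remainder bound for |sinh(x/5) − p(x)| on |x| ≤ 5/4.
cosh(1/4)/6144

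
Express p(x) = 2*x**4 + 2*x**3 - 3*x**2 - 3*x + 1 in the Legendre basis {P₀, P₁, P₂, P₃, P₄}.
(2/5)P₀ + (-9/5)P₁ + (-6/7)P₂ + (4/5)P₃ + (16/35)P₄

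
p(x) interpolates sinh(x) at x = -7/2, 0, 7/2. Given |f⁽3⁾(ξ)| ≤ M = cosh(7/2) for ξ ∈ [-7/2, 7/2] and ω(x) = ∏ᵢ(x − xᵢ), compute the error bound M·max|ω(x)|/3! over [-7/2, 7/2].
343*sqrt(3)*cosh(7/2)/216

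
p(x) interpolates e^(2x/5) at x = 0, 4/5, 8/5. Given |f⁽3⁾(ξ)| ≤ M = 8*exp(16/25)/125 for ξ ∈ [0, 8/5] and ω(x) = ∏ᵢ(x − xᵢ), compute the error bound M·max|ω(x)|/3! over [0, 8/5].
512*sqrt(3)*exp(16/25)/421875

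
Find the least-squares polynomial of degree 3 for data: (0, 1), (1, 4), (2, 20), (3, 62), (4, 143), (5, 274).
67/63 + (65/378)x + (65/126)x² + (56/27)x³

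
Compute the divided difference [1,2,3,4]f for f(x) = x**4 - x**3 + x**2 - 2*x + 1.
9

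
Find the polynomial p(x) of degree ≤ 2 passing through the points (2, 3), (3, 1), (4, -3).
-x**2 + 3*x + 1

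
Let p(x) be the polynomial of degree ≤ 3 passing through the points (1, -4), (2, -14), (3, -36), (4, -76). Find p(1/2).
-13/8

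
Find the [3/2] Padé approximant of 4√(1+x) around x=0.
(x**3/8 + 9*x**2/4 + 6*x + 4)/(3*x**2/16 + x + 1)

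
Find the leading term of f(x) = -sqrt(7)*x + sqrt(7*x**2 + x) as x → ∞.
sqrt(7)/14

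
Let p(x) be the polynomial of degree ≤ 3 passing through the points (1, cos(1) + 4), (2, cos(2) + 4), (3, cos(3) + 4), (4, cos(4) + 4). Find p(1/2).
21*cos(3)/16 - 5*cos(4)/16 - 35*cos(2)/16 + 35*cos(1)/16 + 4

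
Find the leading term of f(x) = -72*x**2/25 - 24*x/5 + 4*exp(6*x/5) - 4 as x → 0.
144*x**3/125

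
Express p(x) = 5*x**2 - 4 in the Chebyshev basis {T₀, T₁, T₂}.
(-3/2)T₀ + (5/2)T₂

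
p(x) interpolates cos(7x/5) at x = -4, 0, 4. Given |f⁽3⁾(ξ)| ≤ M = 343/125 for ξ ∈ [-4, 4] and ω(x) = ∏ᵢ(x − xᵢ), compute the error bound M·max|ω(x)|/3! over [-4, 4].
21952*sqrt(3)/3375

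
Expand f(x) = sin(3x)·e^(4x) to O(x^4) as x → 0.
3*x + 12*x**2 + 39*x**3/2 + O(x**4)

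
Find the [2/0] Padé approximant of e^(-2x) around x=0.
2*x**2 - 2*x + 1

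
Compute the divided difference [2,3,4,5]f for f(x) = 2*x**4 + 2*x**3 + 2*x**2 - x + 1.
30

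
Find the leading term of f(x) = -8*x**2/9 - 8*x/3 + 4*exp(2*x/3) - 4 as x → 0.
16*x**3/81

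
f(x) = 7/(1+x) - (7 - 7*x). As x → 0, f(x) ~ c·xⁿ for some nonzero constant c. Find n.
2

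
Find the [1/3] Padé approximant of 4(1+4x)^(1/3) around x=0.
(40*x/3 + 4)/(64*x**3/81 - 8*x**2/9 + 2*x + 1)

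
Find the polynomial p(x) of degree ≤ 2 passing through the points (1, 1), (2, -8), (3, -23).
4 - 3*x**2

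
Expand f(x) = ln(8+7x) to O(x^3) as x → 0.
log(8) + 7*x/8 - 49*x**2/128 + O(x**3)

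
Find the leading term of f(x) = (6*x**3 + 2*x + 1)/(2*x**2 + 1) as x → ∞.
3*x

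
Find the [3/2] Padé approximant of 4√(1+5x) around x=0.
(125*x**3/8 + 225*x**2/4 + 30*x + 4)/(75*x**2/16 + 5*x + 1)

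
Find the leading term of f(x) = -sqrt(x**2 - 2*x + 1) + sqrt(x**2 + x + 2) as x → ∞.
3/2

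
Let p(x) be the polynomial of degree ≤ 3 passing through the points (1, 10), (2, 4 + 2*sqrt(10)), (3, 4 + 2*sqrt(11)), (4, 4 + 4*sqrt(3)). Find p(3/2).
-5*sqrt(11)/8 + sqrt(3)/4 + 47/8 + 15*sqrt(10)/8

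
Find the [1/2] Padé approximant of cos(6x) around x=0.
1/(18*x**2 + 1)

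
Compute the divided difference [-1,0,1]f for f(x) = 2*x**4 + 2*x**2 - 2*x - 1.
4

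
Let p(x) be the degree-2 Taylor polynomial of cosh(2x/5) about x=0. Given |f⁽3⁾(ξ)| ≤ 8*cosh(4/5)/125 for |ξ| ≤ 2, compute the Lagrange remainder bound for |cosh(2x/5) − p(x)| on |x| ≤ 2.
32*cosh(4/5)/375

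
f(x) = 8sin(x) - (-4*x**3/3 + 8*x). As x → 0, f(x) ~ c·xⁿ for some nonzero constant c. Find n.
5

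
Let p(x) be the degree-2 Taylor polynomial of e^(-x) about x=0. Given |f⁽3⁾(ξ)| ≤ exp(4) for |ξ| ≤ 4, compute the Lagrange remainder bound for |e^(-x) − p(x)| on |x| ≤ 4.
32*exp(4)/3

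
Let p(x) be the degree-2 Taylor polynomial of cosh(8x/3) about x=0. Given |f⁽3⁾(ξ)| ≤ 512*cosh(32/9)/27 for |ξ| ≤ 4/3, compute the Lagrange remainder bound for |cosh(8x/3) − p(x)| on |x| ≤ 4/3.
16384*cosh(32/9)/2187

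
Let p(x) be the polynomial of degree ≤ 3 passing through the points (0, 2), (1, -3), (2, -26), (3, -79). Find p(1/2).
1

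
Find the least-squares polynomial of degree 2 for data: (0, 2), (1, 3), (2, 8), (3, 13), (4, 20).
12/7 + (41/35)x + (6/7)x²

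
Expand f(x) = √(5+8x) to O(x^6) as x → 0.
sqrt(5) + 4*sqrt(5)*x/5 - 8*sqrt(5)*x**2/25 + 32*sqrt(5)*x**3/125 - 32*sqrt(5)*x**4/125 + 896*sqrt(5)*x**5/3125 + O(x**6)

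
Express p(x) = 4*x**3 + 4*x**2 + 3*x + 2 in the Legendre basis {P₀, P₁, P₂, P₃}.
(10/3)P₀ + (27/5)P₁ + (8/3)P₂ + (8/5)P₃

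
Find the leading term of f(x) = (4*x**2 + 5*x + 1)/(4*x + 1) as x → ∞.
x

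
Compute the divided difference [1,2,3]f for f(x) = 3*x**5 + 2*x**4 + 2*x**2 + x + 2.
322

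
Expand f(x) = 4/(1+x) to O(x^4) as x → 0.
4 - 4*x + 4*x**2 - 4*x**3 + O(x**4)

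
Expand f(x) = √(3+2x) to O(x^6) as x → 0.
sqrt(3) + sqrt(3)*x/3 - sqrt(3)*x**2/18 + sqrt(3)*x**3/54 - 5*sqrt(3)*x**4/648 + 7*sqrt(3)*x**5/1944 + O(x**6)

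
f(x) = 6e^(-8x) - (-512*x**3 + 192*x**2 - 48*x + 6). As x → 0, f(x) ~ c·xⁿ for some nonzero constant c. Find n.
4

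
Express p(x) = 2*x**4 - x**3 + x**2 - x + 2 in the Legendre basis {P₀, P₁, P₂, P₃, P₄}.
(41/15)P₀ + (-8/5)P₁ + (38/21)P₂ + (-2/5)P₃ + (16/35)P₄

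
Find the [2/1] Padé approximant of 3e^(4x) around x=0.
(8*x**2 + 8*x + 3)/(1 - 4*x/3)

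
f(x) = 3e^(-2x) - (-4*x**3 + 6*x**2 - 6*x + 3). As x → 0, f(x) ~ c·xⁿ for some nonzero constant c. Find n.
4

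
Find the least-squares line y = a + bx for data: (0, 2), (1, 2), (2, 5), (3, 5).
a = 17/10, b = 6/5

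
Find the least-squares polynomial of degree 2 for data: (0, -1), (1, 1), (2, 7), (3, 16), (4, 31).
-6/7 + (-27/70)x + (29/14)x²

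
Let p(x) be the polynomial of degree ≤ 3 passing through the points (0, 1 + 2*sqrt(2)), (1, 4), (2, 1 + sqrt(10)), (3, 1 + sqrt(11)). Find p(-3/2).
-551/16 - 35*sqrt(11)/16 + 105*sqrt(2)/8 + 135*sqrt(10)/16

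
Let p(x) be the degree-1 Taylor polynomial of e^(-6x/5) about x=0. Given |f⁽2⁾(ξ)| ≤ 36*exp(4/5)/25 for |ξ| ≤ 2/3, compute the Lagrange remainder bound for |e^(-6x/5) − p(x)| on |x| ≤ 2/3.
8*exp(4/5)/25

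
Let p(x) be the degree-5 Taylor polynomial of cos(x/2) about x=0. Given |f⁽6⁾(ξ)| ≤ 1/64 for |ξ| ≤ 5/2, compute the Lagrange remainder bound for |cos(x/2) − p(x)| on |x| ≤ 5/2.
3125/589824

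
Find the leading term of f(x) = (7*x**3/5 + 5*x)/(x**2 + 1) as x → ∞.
7*x/5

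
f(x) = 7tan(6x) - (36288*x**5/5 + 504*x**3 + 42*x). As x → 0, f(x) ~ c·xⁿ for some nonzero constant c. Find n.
7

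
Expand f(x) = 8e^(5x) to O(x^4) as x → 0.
8 + 40*x + 100*x**2 + 500*x**3/3 + O(x**4)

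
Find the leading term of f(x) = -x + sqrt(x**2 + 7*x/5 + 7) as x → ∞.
7/10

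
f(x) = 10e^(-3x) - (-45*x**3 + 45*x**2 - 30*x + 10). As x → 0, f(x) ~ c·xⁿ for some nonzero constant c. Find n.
4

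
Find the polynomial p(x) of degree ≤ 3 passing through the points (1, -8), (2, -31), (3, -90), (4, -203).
-3*x**3 - 2*x - 3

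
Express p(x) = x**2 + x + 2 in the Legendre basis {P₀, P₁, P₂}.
(7/3)P₀ + P₁ + (2/3)P₂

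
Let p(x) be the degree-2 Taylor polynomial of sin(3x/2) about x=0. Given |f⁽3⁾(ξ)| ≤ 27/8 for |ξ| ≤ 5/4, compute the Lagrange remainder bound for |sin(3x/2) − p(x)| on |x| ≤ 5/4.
1125/1024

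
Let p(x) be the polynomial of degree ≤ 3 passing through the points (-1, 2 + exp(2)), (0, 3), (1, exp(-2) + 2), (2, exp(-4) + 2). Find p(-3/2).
(-5 + 21*exp(2) + (-3 + 35*exp(2))*exp(4))*exp(-4)/16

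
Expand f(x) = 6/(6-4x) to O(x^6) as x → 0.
1 + 2*x/3 + 4*x**2/9 + 8*x**3/27 + 16*x**4/81 + 32*x**5/243 + O(x**6)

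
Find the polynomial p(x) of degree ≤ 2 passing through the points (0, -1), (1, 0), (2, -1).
-x**2 + 2*x - 1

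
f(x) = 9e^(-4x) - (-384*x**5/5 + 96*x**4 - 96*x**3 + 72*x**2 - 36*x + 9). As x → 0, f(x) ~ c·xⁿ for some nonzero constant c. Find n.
6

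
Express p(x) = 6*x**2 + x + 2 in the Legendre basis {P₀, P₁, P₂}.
(4)P₀ + P₁ + (4)P₂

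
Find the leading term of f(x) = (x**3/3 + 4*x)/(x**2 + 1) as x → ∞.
x/3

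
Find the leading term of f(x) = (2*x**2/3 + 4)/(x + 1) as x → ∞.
2*x/3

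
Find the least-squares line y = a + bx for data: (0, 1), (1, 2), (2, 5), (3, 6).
a = 4/5, b = 9/5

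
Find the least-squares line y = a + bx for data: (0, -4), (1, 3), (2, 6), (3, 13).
a = -18/5, b = 27/5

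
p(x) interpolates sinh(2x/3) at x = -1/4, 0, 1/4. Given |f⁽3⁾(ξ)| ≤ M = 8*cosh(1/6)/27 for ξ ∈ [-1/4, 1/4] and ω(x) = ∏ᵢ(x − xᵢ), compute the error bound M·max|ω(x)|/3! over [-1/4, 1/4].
sqrt(3)*cosh(1/6)/5832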